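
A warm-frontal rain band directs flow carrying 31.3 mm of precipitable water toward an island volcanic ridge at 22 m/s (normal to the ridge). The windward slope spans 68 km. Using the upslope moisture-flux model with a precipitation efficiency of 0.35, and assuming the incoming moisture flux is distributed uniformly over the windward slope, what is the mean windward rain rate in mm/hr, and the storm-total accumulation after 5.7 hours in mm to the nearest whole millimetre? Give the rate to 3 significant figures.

Incoming column moisture flux per unit ridge length: F = V × PW = 22 × 31.3 = 688.6 mm·m/s.
Spread over the 68 km slope with efficiency ε = 0.35: R = ε·F/W = 0.35 × 688.6 / 68000 m = 3.544e-03 mm/s.
R = 3.544e-03 × 3600 = 12.8 mm/hr.
Over 5.7 h: total = 12.8 × 5.7 = 72.96 ≈ 73 mm.

R ≈ 12.8 mm/hr; total ≈ 73 mm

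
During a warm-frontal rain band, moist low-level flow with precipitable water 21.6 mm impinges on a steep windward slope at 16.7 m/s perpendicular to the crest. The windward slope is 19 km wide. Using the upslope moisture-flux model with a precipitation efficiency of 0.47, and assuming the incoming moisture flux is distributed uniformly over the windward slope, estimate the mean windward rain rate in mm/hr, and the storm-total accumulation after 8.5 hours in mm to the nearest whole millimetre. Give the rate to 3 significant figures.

Incoming column moisture flux per unit ridge length: F = V × PW = 16.7 × 21.6 = 360.72 mm·m/s.
Spread over the 19 km slope with efficiency ε = 0.47: R = ε·F/W = 0.47 × 360.72 / 19000 m = 8.923e-03 mm/s.
R = 8.923e-03 × 3600 = 32.1 mm/hr.
Over 8.5 h: total = 32.1 × 8.5 = 272.85 ≈ 273 mm.

R ≈ 32.1 mm/hr; total ≈ 273 mm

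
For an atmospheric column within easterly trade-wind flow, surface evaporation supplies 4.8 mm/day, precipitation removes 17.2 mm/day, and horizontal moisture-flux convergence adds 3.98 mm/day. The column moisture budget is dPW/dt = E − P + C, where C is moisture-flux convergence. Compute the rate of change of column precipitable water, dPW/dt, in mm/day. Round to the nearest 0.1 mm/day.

dPW/dt = E − P + C = 4.8 − 17.2 + (3.98) = -8.4 mm/day.

dPW/dt ≈ -8.4 mm/day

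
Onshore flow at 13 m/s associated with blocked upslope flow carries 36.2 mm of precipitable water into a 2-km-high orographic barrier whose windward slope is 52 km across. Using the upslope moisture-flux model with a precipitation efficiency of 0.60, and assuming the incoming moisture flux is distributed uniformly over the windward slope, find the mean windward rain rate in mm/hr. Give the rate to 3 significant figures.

R ≈ 19.5 mm/hr

Incoming column moisture flux per unit ridge length: F = V × PW = 13 × 36.2 = 470.6 mm·m/s.
Spread over the 52 km slope with efficiency ε = 0.60: R = ε·F/W = 0.60 × 470.6 / 52000 m = 5.430e-03 mm/s.
R = 5.430e-03 × 3600 = 19.5 mm/hr.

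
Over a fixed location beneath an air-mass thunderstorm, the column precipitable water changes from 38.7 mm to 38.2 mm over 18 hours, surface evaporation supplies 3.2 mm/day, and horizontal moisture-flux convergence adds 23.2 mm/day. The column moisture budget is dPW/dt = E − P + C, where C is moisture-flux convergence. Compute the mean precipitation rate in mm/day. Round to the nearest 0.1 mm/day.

P ≈ 27.1 mm/day

dPW/dt = (38.2 − 38.7) mm / (18/24 day) = -0.667 mm/day.
P = E + C − dPW/dt = 3.2 + (23.2) − (-0.667) = 27.1 mm/day.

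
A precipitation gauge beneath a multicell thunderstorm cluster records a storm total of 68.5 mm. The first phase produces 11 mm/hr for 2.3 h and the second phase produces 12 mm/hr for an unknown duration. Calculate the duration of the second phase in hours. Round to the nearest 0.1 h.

duration ≈ 3.6 h

Known phases: 11 × 2.3 = 25.3 mm.
Remaining depth = 68.5 − 25.3 = 43.2 mm.
Duration = 43.2 / 12 = 3.6 h.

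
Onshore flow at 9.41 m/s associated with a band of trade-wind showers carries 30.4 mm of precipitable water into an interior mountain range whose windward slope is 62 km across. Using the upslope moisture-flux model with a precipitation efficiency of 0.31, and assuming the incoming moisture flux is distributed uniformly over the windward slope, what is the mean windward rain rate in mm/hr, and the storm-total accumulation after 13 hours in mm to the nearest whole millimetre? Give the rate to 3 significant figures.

R ≈ 5.15 mm/hr; total ≈ 67 mm

Incoming column moisture flux per unit ridge length: F = V × PW = 9.41 × 30.4 = 286.064 mm·m/s.
Spread over the 62 km slope with efficiency ε = 0.31: R = ε·F/W = 0.31 × 286.064 / 62000 m = 1.430e-03 mm/s.
R = 1.430e-03 × 3600 = 5.15 mm/hr.
Over 13 h: total = 5.15 × 13 = 66.95 ≈ 67 mm.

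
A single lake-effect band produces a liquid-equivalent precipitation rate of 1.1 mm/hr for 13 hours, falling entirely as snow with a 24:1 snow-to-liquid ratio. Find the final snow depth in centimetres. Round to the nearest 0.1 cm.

snow depth ≈ 34.3 cm

Liquid-equivalent depth = 1.1 × 13 = 14.3 mm.
Snow depth = 14.3 mm × 24 = 343.2 mm = 34.3 cm.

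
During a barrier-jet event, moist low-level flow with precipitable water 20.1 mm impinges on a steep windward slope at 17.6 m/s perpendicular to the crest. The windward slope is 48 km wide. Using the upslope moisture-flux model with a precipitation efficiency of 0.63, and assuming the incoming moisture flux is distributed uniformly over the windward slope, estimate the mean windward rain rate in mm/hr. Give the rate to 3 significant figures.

Incoming column moisture flux per unit ridge length: F = V × PW = 17.6 × 20.1 = 353.76 mm·m/s.
Spread over the 48 km slope with efficiency ε = 0.63: R = ε·F/W = 0.63 × 353.76 / 48000 m = 4.643e-03 mm/s.
R = 4.643e-03 × 3600 = 16.7 mm/hr.

R ≈ 16.7 mm/hr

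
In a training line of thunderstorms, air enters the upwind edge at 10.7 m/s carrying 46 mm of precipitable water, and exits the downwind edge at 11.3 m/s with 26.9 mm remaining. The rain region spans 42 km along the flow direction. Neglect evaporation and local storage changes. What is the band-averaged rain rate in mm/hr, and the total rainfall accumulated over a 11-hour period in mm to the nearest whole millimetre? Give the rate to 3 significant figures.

Column moisture flux per unit crosswind length is F = V × PW.
Inflow: F_in = 10.7 × 46 = 492.2 mm·m/s
Outflow: F_out = 11.3 × 26.9 = 303.97 mm·m/s
Steady-state rate R = (F_in − F_out)/L = (492.2 − 303.97) / 42000 m = 4.482e-03 mm/s.
R = 4.482e-03 × 3600 = 16.1 mm/hr.
Over 11 h: total = 16.1 × 11 = 177.1 ≈ 177 mm.

R ≈ 16.1 mm/hr; total ≈ 177 mm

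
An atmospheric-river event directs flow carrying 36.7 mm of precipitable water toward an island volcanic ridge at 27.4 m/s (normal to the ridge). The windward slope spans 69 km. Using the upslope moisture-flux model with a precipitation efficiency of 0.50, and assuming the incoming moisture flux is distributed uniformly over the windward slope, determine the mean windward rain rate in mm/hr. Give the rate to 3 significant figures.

R ≈ 26.2 mm/hr

Incoming column moisture flux per unit ridge length: F = V × PW = 27.4 × 36.7 = 1005.58 mm·m/s.
Spread over the 69 km slope with efficiency ε = 0.50: R = ε·F/W = 0.50 × 1005.58 / 69000 m = 7.287e-03 mm/s.
R = 7.287e-03 × 3600 = 26.2 mm/hr.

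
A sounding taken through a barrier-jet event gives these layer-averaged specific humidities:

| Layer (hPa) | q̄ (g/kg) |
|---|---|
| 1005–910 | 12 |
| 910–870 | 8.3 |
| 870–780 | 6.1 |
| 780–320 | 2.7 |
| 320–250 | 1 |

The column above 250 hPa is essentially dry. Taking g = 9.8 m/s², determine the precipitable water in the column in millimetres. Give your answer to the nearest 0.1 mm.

Precipitable water is the column-integrated vapour mass per unit area: PW = (1/g) Σ q̄ Δp, with q in kg/kg and Δp in Pa (1 kg/m² of water = 1 mm).
Layer 1005–910 hPa: Δp = 95 hPa = 9500 Pa, q̄ = 0.012 kg/kg → 0.012 × 9500 / 9.8 = 11.63 mm
Layer 910–870 hPa: Δp = 40 hPa = 4000 Pa, q̄ = 0.0083 kg/kg → 0.0083 × 4000 / 9.8 = 3.39 mm
Layer 870–780 hPa: Δp = 90 hPa = 9000 Pa, q̄ = 0.0061 kg/kg → 0.0061 × 9000 / 9.8 = 5.60 mm
Layer 780–320 hPa: Δp = 460 hPa = 46000 Pa, q̄ = 0.0027 kg/kg → 0.0027 × 46000 / 9.8 = 12.67 mm
Layer 320–250 hPa: Δp = 70 hPa = 7000 Pa, q̄ = 0.001 kg/kg → 0.001 × 7000 / 9.8 = 0.71 mm
PW = 11.63 + 3.39 + 5.60 + 12.67 + 0.71 = 34.00 ≈ 34.0 mm.

PW ≈ 34.0 mm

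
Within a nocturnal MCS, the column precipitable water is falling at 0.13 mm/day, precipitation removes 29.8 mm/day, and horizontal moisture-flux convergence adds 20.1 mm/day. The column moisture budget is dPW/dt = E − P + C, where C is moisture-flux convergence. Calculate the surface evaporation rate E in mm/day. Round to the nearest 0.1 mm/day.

dPW/dt = -0.13 mm/day.
E = dPW/dt + P − C = (-0.13) + 29.8 − (20.1) = 9.6 mm/day.

E ≈ 9.6 mm/day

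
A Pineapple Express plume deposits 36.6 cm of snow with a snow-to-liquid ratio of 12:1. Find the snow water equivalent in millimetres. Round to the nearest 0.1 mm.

SWE ≈ 30.5 mm

SWE = snow depth / ratio = 36.6 cm / 12 = 3.050 cm = 30.5 mm.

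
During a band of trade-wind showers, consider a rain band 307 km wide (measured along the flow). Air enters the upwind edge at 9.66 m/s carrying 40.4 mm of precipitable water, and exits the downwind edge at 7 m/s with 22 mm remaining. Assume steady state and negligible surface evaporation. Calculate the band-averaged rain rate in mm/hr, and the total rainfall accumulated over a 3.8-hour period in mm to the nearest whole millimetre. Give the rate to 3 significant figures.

R ≈ 2.77 mm/hr; total ≈ 11 mm

Column moisture flux per unit crosswind length is F = V × PW.
Inflow: F_in = 9.66 × 40.4 = 390.264 mm·m/s
Outflow: F_out = 7 × 22 = 154 mm·m/s
Steady-state rate R = (F_in − F_out)/L = (390.264 − 154) / 307000 m = 7.696e-04 mm/s.
R = 7.696e-04 × 3600 = 2.77 mm/hr.
Over 3.8 h: total = 2.77 × 3.8 = 10.526 ≈ 11 mm.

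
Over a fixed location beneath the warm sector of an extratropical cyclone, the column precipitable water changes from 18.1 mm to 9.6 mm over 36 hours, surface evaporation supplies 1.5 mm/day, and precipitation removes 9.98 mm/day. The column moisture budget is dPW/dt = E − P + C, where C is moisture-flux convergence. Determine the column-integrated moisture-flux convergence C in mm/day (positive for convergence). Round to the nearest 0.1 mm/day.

dPW/dt = (9.6 − 18.1) mm / (36/24 day) = -5.667 mm/day.
C = dPW/dt − E + P = (-5.667) − 1.5 + 9.98 = 2.8 mm/day.

C ≈ 2.8 mm/day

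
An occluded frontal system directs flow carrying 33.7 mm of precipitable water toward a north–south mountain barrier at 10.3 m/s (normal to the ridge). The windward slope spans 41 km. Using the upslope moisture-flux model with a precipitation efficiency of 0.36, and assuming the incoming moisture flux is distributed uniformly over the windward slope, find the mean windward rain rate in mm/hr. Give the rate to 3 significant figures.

Incoming column moisture flux per unit ridge length: F = V × PW = 10.3 × 33.7 = 347.11 mm·m/s.
Spread over the 41 km slope with efficiency ε = 0.36: R = ε·F/W = 0.36 × 347.11 / 41000 m = 3.048e-03 mm/s.
R = 3.048e-03 × 3600 = 11.0 mm/hr.

R ≈ 11.0 mm/hr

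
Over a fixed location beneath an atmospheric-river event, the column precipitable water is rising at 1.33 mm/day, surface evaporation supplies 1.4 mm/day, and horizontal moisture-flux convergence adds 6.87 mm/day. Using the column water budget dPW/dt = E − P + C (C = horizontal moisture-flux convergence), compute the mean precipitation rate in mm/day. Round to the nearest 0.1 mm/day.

P ≈ 6.9 mm/day

dPW/dt = +1.33 mm/day.
P = E + C − dPW/dt = 1.4 + (6.87) − (+1.33) = 6.9 mm/day.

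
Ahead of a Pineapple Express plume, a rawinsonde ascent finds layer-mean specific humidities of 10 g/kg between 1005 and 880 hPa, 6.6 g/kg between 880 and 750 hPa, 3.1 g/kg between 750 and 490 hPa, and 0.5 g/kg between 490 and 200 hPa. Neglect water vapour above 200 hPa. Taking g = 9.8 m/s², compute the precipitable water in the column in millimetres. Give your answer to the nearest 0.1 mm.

PW ≈ 31.2 mm

Precipitable water is the column-integrated vapour mass per unit area: PW = (1/g) Σ q̄ Δp, with q in kg/kg and Δp in Pa (1 kg/m² of water = 1 mm).
Layer 1005–880 hPa: Δp = 125 hPa = 12500 Pa, q̄ = 0.01 kg/kg → 0.01 × 12500 / 9.8 = 12.76 mm
Layer 880–750 hPa: Δp = 130 hPa = 13000 Pa, q̄ = 0.0066 kg/kg → 0.0066 × 13000 / 9.8 = 8.76 mm
Layer 750–490 hPa: Δp = 260 hPa = 26000 Pa, q̄ = 0.0031 kg/kg → 0.0031 × 26000 / 9.8 = 8.22 mm
Layer 490–200 hPa: Δp = 290 hPa = 29000 Pa, q̄ = 0.0005 kg/kg → 0.0005 × 29000 / 9.8 = 1.48 mm
PW = 12.76 + 8.76 + 8.22 + 1.48 = 31.22 ≈ 31.2 mm.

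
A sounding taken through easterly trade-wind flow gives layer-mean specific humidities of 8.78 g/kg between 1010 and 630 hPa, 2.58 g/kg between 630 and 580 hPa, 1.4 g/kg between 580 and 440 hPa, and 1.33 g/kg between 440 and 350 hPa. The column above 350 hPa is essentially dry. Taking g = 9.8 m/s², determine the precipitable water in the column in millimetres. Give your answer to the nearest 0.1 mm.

Precipitable water is the column-integrated vapour mass per unit area: PW = (1/g) Σ q̄ Δp, with q in kg/kg and Δp in Pa (1 kg/m² of water = 1 mm).
Layer 1010–630 hPa: Δp = 380 hPa = 38000 Pa, q̄ = 0.00878 kg/kg → 0.00878 × 38000 / 9.8 = 34.04 mm
Layer 630–580 hPa: Δp = 50 hPa = 5000 Pa, q̄ = 0.00258 kg/kg → 0.00258 × 5000 / 9.8 = 1.32 mm
Layer 580–440 hPa: Δp = 140 hPa = 14000 Pa, q̄ = 0.0014 kg/kg → 0.0014 × 14000 / 9.8 = 2.00 mm
Layer 440–350 hPa: Δp = 90 hPa = 9000 Pa, q̄ = 0.00133 kg/kg → 0.00133 × 9000 / 9.8 = 1.22 mm
PW = 34.04 + 1.32 + 2.00 + 1.22 = 38.58 ≈ 38.6 mm.

PW ≈ 38.6 mm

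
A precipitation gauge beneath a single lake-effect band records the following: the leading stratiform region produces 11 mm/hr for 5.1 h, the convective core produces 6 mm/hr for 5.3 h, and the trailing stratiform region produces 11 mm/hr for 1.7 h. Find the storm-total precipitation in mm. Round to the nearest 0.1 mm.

total ≈ 106.6 mm

Total = Σ Rᵢ Δtᵢ = 11 × 5.1 + 6 × 5.3 + 11 × 1.7
      = 56.1 + 31.8 + 18.7 = 106.6 mm.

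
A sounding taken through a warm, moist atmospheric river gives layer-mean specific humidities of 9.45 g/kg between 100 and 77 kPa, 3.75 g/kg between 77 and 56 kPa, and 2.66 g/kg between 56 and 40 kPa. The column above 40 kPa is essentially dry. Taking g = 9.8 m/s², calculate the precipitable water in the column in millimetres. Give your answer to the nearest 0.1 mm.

PW ≈ 34.6 mm

Precipitable water is the column-integrated vapour mass per unit area: PW = (1/g) Σ q̄ Δp, with q in kg/kg and Δp in Pa (1 kg/m² of water = 1 mm).
Layer 100–77 kPa: Δp = 230 hPa = 23000 Pa, q̄ = 0.00945 kg/kg → 0.00945 × 23000 / 9.8 = 22.18 mm
Layer 77–56 kPa: Δp = 210 hPa = 21000 Pa, q̄ = 0.00375 kg/kg → 0.00375 × 21000 / 9.8 = 8.04 mm
Layer 56–40 kPa: Δp = 160 hPa = 16000 Pa, q̄ = 0.00266 kg/kg → 0.00266 × 16000 / 9.8 = 4.34 mm
PW = 22.18 + 8.04 + 4.34 = 34.56 ≈ 34.6 mm.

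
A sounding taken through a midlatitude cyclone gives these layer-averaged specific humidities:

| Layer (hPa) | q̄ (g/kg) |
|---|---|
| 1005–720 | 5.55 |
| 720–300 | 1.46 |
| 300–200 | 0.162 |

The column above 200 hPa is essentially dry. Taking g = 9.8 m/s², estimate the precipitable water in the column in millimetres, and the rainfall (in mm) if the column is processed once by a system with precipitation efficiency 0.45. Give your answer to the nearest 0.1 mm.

Precipitable water is the column-integrated vapour mass per unit area: PW = (1/g) Σ q̄ Δp, with q in kg/kg and Δp in Pa (1 kg/m² of water = 1 mm).
Layer 1005–720 hPa: Δp = 285 hPa = 28500 Pa, q̄ = 0.00555 kg/kg → 0.00555 × 28500 / 9.8 = 16.14 mm
Layer 720–300 hPa: Δp = 420 hPa = 42000 Pa, q̄ = 0.00146 kg/kg → 0.00146 × 42000 / 9.8 = 6.26 mm
Layer 300–200 hPa: Δp = 100 hPa = 10000 Pa, q̄ = 0.000162 kg/kg → 0.000162 × 10000 / 9.8 = 0.17 mm
PW = 16.14 + 6.26 + 0.17 = 22.57 ≈ 22.6 mm.
Rainfall = ε × PW = 0.45 × 22.6 = 10.2 mm.

PW ≈ 22.6 mm; rainfall ≈ 10.2 mm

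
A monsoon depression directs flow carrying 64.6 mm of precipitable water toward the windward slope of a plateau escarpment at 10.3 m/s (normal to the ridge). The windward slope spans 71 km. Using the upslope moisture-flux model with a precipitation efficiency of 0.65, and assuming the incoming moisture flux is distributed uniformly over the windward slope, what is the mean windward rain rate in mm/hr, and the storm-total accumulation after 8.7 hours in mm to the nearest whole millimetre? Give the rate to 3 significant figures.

Incoming column moisture flux per unit ridge length: F = V × PW = 10.3 × 64.6 = 665.38 mm·m/s.
Spread over the 71 km slope with efficiency ε = 0.65: R = ε·F/W = 0.65 × 665.38 / 71000 m = 6.092e-03 mm/s.
R = 6.092e-03 × 3600 = 21.9 mm/hr.
Over 8.7 h: total = 21.9 × 8.7 = 190.53 ≈ 191 mm.

R ≈ 21.9 mm/hr; total ≈ 191 mm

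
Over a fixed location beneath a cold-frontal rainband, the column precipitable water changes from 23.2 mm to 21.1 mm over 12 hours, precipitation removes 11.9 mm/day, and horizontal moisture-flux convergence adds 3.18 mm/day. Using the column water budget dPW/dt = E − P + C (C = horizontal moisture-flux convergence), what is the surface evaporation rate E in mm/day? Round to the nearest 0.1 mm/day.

dPW/dt = (21.1 − 23.2) mm / (12/24 day) = -4.200 mm/day.
E = dPW/dt + P − C = (-4.200) + 11.9 − (3.18) = 4.5 mm/day.

E ≈ 4.5 mm/day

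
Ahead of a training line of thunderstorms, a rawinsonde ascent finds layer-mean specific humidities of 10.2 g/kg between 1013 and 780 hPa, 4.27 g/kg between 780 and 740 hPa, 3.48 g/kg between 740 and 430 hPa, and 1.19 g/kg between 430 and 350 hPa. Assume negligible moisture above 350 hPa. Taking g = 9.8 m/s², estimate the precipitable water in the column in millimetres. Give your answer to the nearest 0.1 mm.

PW ≈ 38.0 mm

Precipitable water is the column-integrated vapour mass per unit area: PW = (1/g) Σ q̄ Δp, with q in kg/kg and Δp in Pa (1 kg/m² of water = 1 mm).
Layer 1013–780 hPa: Δp = 233 hPa = 23300 Pa, q̄ = 0.0102 kg/kg → 0.0102 × 23300 / 9.8 = 24.25 mm
Layer 780–740 hPa: Δp = 40 hPa = 4000 Pa, q̄ = 0.00427 kg/kg → 0.00427 × 4000 / 9.8 = 1.74 mm
Layer 740–430 hPa: Δp = 310 hPa = 31000 Pa, q̄ = 0.00348 kg/kg → 0.00348 × 31000 / 9.8 = 11.01 mm
Layer 430–350 hPa: Δp = 80 hPa = 8000 Pa, q̄ = 0.00119 kg/kg → 0.00119 × 8000 / 9.8 = 0.97 mm
PW = 24.25 + 1.74 + 11.01 + 0.97 = 37.97 ≈ 38.0 mm.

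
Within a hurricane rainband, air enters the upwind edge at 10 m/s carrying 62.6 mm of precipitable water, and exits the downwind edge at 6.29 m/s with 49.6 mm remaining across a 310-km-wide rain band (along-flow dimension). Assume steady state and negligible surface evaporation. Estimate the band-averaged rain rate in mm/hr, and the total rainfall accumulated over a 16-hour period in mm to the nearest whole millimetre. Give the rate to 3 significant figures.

R ≈ 3.65 mm/hr; total ≈ 58 mm

Column moisture flux per unit crosswind length is F = V × PW.
Inflow: F_in = 10 × 62.6 = 626 mm·m/s
Outflow: F_out = 6.29 × 49.6 = 311.984 mm·m/s
Steady-state rate R = (F_in − F_out)/L = (626 − 311.984) / 310000 m = 1.013e-03 mm/s.
R = 1.013e-03 × 3600 = 3.65 mm/hr.
Over 16 h: total = 3.65 × 16 = 58.4 ≈ 58 mm.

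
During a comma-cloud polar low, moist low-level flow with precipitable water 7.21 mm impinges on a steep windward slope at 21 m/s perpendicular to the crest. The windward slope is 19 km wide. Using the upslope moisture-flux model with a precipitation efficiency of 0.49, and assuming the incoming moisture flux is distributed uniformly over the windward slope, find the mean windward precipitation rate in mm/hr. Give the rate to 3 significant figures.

Incoming column moisture flux per unit ridge length: F = V × PW = 21 × 7.21 = 151.41 mm·m/s.
Spread over the 19 km slope with efficiency ε = 0.49: R = ε·F/W = 0.49 × 151.41 / 19000 m = 3.905e-03 mm/s.
R = 3.905e-03 × 3600 = 14.1 mm/hr.

R ≈ 14.1 mm/hr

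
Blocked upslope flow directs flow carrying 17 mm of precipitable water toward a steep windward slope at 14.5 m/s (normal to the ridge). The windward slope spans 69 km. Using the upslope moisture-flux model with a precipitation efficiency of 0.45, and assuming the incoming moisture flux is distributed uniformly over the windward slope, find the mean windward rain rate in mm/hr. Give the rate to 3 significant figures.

Incoming column moisture flux per unit ridge length: F = V × PW = 14.5 × 17 = 246.5 mm·m/s.
Spread over the 69 km slope with efficiency ε = 0.45: R = ε·F/W = 0.45 × 246.5 / 69000 m = 1.608e-03 mm/s.
R = 1.608e-03 × 3600 = 5.79 mm/hr.

R ≈ 5.79 mm/hr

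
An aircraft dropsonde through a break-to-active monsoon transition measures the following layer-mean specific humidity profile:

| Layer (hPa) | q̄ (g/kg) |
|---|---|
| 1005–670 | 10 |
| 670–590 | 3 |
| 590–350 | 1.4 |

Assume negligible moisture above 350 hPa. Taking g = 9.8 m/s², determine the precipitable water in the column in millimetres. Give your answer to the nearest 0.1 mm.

PW ≈ 40.1 mm

Precipitable water is the column-integrated vapour mass per unit area: PW = (1/g) Σ q̄ Δp, with q in kg/kg and Δp in Pa (1 kg/m² of water = 1 mm).
Layer 1005–670 hPa: Δp = 335 hPa = 33500 Pa, q̄ = 0.01 kg/kg → 0.01 × 33500 / 9.8 = 34.18 mm
Layer 670–590 hPa: Δp = 80 hPa = 8000 Pa, q̄ = 0.003 kg/kg → 0.003 × 8000 / 9.8 = 2.45 mm
Layer 590–350 hPa: Δp = 240 hPa = 24000 Pa, q̄ = 0.0014 kg/kg → 0.0014 × 24000 / 9.8 = 3.43 mm
PW = 34.18 + 2.45 + 3.43 = 40.06 ≈ 40.1 mm.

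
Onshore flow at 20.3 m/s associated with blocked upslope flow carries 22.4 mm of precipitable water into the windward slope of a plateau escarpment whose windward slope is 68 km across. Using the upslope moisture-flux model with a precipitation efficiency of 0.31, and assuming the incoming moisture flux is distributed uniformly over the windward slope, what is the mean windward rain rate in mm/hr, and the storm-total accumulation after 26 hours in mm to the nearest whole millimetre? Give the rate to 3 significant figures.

R ≈ 7.46 mm/hr; total ≈ 194 mm

Incoming column moisture flux per unit ridge length: F = V × PW = 20.3 × 22.4 = 454.72 mm·m/s.
Spread over the 68 km slope with efficiency ε = 0.31: R = ε·F/W = 0.31 × 454.72 / 68000 m = 2.073e-03 mm/s.
R = 2.073e-03 × 3600 = 7.46 mm/hr.
Over 26 h: total = 7.46 × 26 = 193.96 ≈ 194 mm.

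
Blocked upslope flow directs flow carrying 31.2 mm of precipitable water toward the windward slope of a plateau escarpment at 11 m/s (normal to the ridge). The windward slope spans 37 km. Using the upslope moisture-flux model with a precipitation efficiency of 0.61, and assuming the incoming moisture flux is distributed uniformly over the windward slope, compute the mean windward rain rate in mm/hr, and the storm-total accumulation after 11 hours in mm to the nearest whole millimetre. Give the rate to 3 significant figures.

R ≈ 20.4 mm/hr; total ≈ 224 mm

Incoming column moisture flux per unit ridge length: F = V × PW = 11 × 31.2 = 343.2 mm·m/s.
Spread over the 37 km slope with efficiency ε = 0.61: R = ε·F/W = 0.61 × 343.2 / 37000 m = 5.658e-03 mm/s.
R = 5.658e-03 × 3600 = 20.4 mm/hr.
Over 11 h: total = 20.4 × 11 = 224.4 ≈ 224 mm.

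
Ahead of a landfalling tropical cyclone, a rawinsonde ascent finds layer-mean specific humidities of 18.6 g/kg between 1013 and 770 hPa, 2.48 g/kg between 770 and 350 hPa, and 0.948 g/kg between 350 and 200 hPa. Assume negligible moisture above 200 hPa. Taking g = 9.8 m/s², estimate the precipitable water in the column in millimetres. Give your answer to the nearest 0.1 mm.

PW ≈ 58.2 mm

Precipitable water is the column-integrated vapour mass per unit area: PW = (1/g) Σ q̄ Δp, with q in kg/kg and Δp in Pa (1 kg/m² of water = 1 mm).
Layer 1013–770 hPa: Δp = 243 hPa = 24300 Pa, q̄ = 0.0186 kg/kg → 0.0186 × 24300 / 9.8 = 46.12 mm
Layer 770–350 hPa: Δp = 420 hPa = 42000 Pa, q̄ = 0.00248 kg/kg → 0.00248 × 42000 / 9.8 = 10.63 mm
Layer 350–200 hPa: Δp = 150 hPa = 15000 Pa, q̄ = 0.000948 kg/kg → 0.000948 × 15000 / 9.8 = 1.45 mm
PW = 46.12 + 10.63 + 1.45 = 58.20 ≈ 58.2 mm.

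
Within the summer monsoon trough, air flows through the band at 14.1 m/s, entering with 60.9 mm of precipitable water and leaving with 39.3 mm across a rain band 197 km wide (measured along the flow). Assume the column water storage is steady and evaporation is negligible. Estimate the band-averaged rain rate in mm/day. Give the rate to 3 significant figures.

R ≈ 134 mm/day

Column moisture flux per unit crosswind length is F = V × PW.
Inflow: F_in = 14.1 × 60.9 = 858.69 mm·m/s
Outflow: F_out = 14.1 × 39.3 = 554.13 mm·m/s
Steady-state rate R = (F_in − F_out)/L = (858.69 − 554.13) / 197000 m = 1.546e-03 mm/s.
R = 1.546e-03 × 3600 × 24 = 134 mm/day.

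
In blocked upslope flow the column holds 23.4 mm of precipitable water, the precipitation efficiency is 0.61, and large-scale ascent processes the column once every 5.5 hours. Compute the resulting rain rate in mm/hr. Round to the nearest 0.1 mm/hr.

Each overturning extracts ε × PW = 0.61 × 23.4 = 14.274 mm.
Rate = ε·PW / τ = 14.274 / 5.5 h = 2.6 mm/hr.

R ≈ 2.6 mm/hr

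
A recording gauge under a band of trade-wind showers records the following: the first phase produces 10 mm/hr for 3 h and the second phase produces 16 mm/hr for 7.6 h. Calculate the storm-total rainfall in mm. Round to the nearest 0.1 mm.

total ≈ 151.6 mm

Total = Σ Rᵢ Δtᵢ = 10 × 3 + 16 × 7.6
      = 30 + 121.6 = 151.6 mm.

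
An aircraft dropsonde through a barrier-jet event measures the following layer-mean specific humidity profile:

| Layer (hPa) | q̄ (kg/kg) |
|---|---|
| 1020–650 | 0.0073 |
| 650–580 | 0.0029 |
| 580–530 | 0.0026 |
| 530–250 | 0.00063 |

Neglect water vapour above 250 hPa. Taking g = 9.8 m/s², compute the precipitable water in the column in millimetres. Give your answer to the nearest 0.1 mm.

Precipitable water is the column-integrated vapour mass per unit area: PW = (1/g) Σ q̄ Δp, with q in kg/kg and Δp in Pa (1 kg/m² of water = 1 mm).
Layer 1020–650 hPa: Δp = 370 hPa = 37000 Pa, q̄ = 0.0073 kg/kg → 0.0073 × 37000 / 9.8 = 27.56 mm
Layer 650–580 hPa: Δp = 70 hPa = 7000 Pa, q̄ = 0.0029 kg/kg → 0.0029 × 7000 / 9.8 = 2.07 mm
Layer 580–530 hPa: Δp = 50 hPa = 5000 Pa, q̄ = 0.0026 kg/kg → 0.0026 × 5000 / 9.8 = 1.33 mm
Layer 530–250 hPa: Δp = 280 hPa = 28000 Pa, q̄ = 0.00063 kg/kg → 0.00063 × 28000 / 9.8 = 1.80 mm
PW = 27.56 + 2.07 + 1.33 + 1.80 = 32.76 ≈ 32.8 mm.

PW ≈ 32.8 mm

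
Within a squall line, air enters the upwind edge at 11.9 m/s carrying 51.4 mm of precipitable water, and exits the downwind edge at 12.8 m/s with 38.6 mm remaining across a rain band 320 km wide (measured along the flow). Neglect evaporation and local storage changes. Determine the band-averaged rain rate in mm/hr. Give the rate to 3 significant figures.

R ≈ 1.32 mm/hr

Column moisture flux per unit crosswind length is F = V × PW.
Inflow: F_in = 11.9 × 51.4 = 611.66 mm·m/s
Outflow: F_out = 12.8 × 38.6 = 494.08 mm·m/s
Steady-state rate R = (F_in − F_out)/L = (611.66 − 494.08) / 320000 m = 3.674e-04 mm/s.
R = 3.674e-04 × 3600 = 1.32 mm/hr.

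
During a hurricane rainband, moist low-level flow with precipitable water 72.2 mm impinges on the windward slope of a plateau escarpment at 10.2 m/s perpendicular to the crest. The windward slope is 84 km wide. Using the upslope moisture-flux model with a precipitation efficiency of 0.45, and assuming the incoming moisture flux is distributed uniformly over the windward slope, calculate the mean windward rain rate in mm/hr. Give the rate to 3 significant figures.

Incoming column moisture flux per unit ridge length: F = V × PW = 10.2 × 72.2 = 736.44 mm·m/s.
Spread over the 84 km slope with efficiency ε = 0.45: R = ε·F/W = 0.45 × 736.44 / 84000 m = 3.945e-03 mm/s.
R = 3.945e-03 × 3600 = 14.2 mm/hr.

R ≈ 14.2 mm/hr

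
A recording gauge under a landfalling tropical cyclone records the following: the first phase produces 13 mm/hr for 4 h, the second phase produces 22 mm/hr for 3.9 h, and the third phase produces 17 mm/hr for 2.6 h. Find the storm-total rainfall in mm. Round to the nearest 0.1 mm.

Total = Σ Rᵢ Δtᵢ = 13 × 4 + 22 × 3.9 + 17 × 2.6
      = 52 + 85.8 + 44.2 = 182.0 mm.

total ≈ 182.0 mm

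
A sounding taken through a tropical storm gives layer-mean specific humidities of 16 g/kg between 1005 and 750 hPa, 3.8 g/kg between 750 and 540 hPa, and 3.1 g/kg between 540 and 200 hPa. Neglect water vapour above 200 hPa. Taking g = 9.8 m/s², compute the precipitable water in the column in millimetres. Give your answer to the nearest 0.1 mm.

PW ≈ 60.5 mm

Precipitable water is the column-integrated vapour mass per unit area: PW = (1/g) Σ q̄ Δp, with q in kg/kg and Δp in Pa (1 kg/m² of water = 1 mm).
Layer 1005–750 hPa: Δp = 255 hPa = 25500 Pa, q̄ = 0.016 kg/kg → 0.016 × 25500 / 9.8 = 41.63 mm
Layer 750–540 hPa: Δp = 210 hPa = 21000 Pa, q̄ = 0.0038 kg/kg → 0.0038 × 21000 / 9.8 = 8.14 mm
Layer 540–200 hPa: Δp = 340 hPa = 34000 Pa, q̄ = 0.0031 kg/kg → 0.0031 × 34000 / 9.8 = 10.76 mm
PW = 41.63 + 8.14 + 10.76 = 60.53 ≈ 60.5 mm.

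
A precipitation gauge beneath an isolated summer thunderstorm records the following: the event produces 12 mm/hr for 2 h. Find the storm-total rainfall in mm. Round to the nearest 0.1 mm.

total ≈ 24.0 mm

Total = Σ Rᵢ Δtᵢ = 12 × 2
      = 24 = 24.0 mm.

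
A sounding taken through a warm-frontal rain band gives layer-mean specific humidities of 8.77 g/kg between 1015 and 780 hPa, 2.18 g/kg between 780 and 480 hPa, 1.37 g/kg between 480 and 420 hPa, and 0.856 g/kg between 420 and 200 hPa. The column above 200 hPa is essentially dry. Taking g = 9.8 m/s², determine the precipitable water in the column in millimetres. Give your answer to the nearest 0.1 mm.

PW ≈ 30.5 mm

Precipitable water is the column-integrated vapour mass per unit area: PW = (1/g) Σ q̄ Δp, with q in kg/kg and Δp in Pa (1 kg/m² of water = 1 mm).
Layer 1015–780 hPa: Δp = 235 hPa = 23500 Pa, q̄ = 0.00877 kg/kg → 0.00877 × 23500 / 9.8 = 21.03 mm
Layer 780–480 hPa: Δp = 300 hPa = 30000 Pa, q̄ = 0.00218 kg/kg → 0.00218 × 30000 / 9.8 = 6.67 mm
Layer 480–420 hPa: Δp = 60 hPa = 6000 Pa, q̄ = 0.00137 kg/kg → 0.00137 × 6000 / 9.8 = 0.84 mm
Layer 420–200 hPa: Δp = 220 hPa = 22000 Pa, q̄ = 0.000856 kg/kg → 0.000856 × 22000 / 9.8 = 1.92 mm
PW = 21.03 + 6.67 + 0.84 + 1.92 = 30.46 ≈ 30.5 mm.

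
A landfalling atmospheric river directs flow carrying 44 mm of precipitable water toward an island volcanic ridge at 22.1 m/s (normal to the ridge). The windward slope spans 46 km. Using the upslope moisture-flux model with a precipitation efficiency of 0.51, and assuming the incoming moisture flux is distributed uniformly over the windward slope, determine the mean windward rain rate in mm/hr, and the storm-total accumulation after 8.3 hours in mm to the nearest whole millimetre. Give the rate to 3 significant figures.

Incoming column moisture flux per unit ridge length: F = V × PW = 22.1 × 44 = 972.4 mm·m/s.
Spread over the 46 km slope with efficiency ε = 0.51: R = ε·F/W = 0.51 × 972.4 / 46000 m = 1.078e-02 mm/s.
R = 1.078e-02 × 3600 = 38.8 mm/hr.
Over 8.3 h: total = 38.8 × 8.3 = 322.04 ≈ 322 mm.

R ≈ 38.8 mm/hr; total ≈ 322 mm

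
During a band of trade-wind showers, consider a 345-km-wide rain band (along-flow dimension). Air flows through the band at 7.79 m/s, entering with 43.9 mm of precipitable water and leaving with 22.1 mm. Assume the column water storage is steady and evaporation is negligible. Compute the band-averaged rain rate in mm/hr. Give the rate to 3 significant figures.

Column moisture flux per unit crosswind length is F = V × PW.
Inflow: F_in = 7.79 × 43.9 = 341.981 mm·m/s
Outflow: F_out = 7.79 × 22.1 = 172.159 mm·m/s
Steady-state rate R = (F_in − F_out)/L = (341.981 − 172.159) / 345000 m = 4.922e-04 mm/s.
R = 4.922e-04 × 3600 = 1.77 mm/hr.

R ≈ 1.77 mm/hr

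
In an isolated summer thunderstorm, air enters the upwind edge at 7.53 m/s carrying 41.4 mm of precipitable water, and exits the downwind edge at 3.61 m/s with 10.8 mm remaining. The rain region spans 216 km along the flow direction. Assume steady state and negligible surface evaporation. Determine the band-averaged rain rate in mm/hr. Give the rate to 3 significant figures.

R ≈ 4.55 mm/hr

Column moisture flux per unit crosswind length is F = V × PW.
Inflow: F_in = 7.53 × 41.4 = 311.742 mm·m/s
Outflow: F_out = 3.61 × 10.8 = 38.988 mm·m/s
Steady-state rate R = (F_in − F_out)/L = (311.742 − 38.988) / 216000 m = 1.263e-03 mm/s.
R = 1.263e-03 × 3600 = 4.55 mm/hr.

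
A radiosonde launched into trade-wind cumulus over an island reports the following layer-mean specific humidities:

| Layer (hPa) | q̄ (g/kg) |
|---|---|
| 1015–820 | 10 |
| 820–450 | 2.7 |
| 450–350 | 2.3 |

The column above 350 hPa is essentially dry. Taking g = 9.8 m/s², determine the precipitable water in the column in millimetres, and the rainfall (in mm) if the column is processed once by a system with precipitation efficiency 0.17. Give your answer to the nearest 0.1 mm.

Precipitable water is the column-integrated vapour mass per unit area: PW = (1/g) Σ q̄ Δp, with q in kg/kg and Δp in Pa (1 kg/m² of water = 1 mm).
Layer 1015–820 hPa: Δp = 195 hPa = 19500 Pa, q̄ = 0.01 kg/kg → 0.01 × 19500 / 9.8 = 19.90 mm
Layer 820–450 hPa: Δp = 370 hPa = 37000 Pa, q̄ = 0.0027 kg/kg → 0.0027 × 37000 / 9.8 = 10.19 mm
Layer 450–350 hPa: Δp = 100 hPa = 10000 Pa, q̄ = 0.0023 kg/kg → 0.0023 × 10000 / 9.8 = 2.35 mm
PW = 19.90 + 10.19 + 2.35 = 32.44 ≈ 32.4 mm.
Rainfall = ε × PW = 0.17 × 32.4 = 5.5 mm.

PW ≈ 32.4 mm; rainfall ≈ 5.5 mm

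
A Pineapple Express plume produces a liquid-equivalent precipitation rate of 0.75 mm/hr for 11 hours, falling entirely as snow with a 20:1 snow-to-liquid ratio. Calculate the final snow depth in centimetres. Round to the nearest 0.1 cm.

Liquid-equivalent depth = 0.75 × 11 = 8.25 mm.
Snow depth = 8.25 mm × 20 = 165 mm = 16.5 cm.

snow depth ≈ 16.5 cm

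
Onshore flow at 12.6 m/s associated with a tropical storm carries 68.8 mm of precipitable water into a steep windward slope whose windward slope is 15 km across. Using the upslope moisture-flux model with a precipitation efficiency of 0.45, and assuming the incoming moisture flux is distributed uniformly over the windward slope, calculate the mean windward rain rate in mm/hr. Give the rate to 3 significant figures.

R ≈ 93.6 mm/hr

Incoming column moisture flux per unit ridge length: F = V × PW = 12.6 × 68.8 = 866.88 mm·m/s.
Spread over the 15 km slope with efficiency ε = 0.45: R = ε·F/W = 0.45 × 866.88 / 15000 m = 2.601e-02 mm/s.
R = 2.601e-02 × 3600 = 93.6 mm/hr.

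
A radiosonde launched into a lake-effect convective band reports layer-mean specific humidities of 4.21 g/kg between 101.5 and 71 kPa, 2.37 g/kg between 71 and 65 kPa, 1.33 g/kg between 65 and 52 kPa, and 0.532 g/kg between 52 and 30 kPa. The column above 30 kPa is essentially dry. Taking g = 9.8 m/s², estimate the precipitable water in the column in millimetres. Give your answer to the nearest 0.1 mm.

PW ≈ 17.5 mm

Precipitable water is the column-integrated vapour mass per unit area: PW = (1/g) Σ q̄ Δp, with q in kg/kg and Δp in Pa (1 kg/m² of water = 1 mm).
Layer 101.5–71 kPa: Δp = 305 hPa = 30500 Pa, q̄ = 0.00421 kg/kg → 0.00421 × 30500 / 9.8 = 13.10 mm
Layer 71–65 kPa: Δp = 60 hPa = 6000 Pa, q̄ = 0.00237 kg/kg → 0.00237 × 6000 / 9.8 = 1.45 mm
Layer 65–52 kPa: Δp = 130 hPa = 13000 Pa, q̄ = 0.00133 kg/kg → 0.00133 × 13000 / 9.8 = 1.76 mm
Layer 52–30 kPa: Δp = 220 hPa = 22000 Pa, q̄ = 0.000532 kg/kg → 0.000532 × 22000 / 9.8 = 1.19 mm
PW = 13.10 + 1.45 + 1.76 + 1.19 = 17.50 ≈ 17.5 mm.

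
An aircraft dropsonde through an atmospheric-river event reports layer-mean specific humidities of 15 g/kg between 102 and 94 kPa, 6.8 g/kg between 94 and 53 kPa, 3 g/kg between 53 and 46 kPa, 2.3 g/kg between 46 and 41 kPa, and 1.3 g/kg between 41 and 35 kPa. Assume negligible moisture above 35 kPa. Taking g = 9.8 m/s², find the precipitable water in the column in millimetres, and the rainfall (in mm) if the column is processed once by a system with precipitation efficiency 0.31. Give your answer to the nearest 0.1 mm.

Precipitable water is the column-integrated vapour mass per unit area: PW = (1/g) Σ q̄ Δp, with q in kg/kg and Δp in Pa (1 kg/m² of water = 1 mm).
Layer 102–94 kPa: Δp = 80 hPa = 8000 Pa, q̄ = 0.015 kg/kg → 0.015 × 8000 / 9.8 = 12.24 mm
Layer 94–53 kPa: Δp = 410 hPa = 41000 Pa, q̄ = 0.0068 kg/kg → 0.0068 × 41000 / 9.8 = 28.45 mm
Layer 53–46 kPa: Δp = 70 hPa = 7000 Pa, q̄ = 0.003 kg/kg → 0.003 × 7000 / 9.8 = 2.14 mm
Layer 46–41 kPa: Δp = 50 hPa = 5000 Pa, q̄ = 0.0023 kg/kg → 0.0023 × 5000 / 9.8 = 1.17 mm
Layer 41–35 kPa: Δp = 60 hPa = 6000 Pa, q̄ = 0.0013 kg/kg → 0.0013 × 6000 / 9.8 = 0.80 mm
PW = 12.24 + 28.45 + 2.14 + 1.17 + 0.80 = 44.80 ≈ 44.8 mm.
Rainfall = ε × PW = 0.31 × 44.8 = 13.9 mm.

PW ≈ 44.8 mm; rainfall ≈ 13.9 mm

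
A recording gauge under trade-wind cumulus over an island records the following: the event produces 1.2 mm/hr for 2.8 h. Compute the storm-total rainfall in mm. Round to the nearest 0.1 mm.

total ≈ 3.4 mm

Total = Σ Rᵢ Δtᵢ = 1.2 × 2.8
      = 3.36 = 3.4 mm.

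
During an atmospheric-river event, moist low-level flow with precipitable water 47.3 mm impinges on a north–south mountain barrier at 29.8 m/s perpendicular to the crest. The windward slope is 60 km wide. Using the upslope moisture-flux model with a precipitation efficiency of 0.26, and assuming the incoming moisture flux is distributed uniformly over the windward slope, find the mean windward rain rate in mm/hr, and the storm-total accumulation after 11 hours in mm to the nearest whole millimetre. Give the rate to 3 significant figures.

Incoming column moisture flux per unit ridge length: F = V × PW = 29.8 × 47.3 = 1409.54 mm·m/s.
Spread over the 60 km slope with efficiency ε = 0.26: R = ε·F/W = 0.26 × 1409.54 / 60000 m = 6.108e-03 mm/s.
R = 6.108e-03 × 3600 = 22.0 mm/hr.
Over 11 h: total = 22.0 × 11 = 242 mm.

R ≈ 22.0 mm/hr; total ≈ 242 mm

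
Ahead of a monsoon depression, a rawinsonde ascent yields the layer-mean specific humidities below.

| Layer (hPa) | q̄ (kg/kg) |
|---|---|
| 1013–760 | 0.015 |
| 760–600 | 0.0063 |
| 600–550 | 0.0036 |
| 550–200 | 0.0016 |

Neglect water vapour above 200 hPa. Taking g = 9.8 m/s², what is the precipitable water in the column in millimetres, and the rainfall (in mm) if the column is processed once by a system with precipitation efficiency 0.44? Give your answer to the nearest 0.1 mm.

PW ≈ 56.6 mm; rainfall ≈ 24.9 mm

Precipitable water is the column-integrated vapour mass per unit area: PW = (1/g) Σ q̄ Δp, with q in kg/kg and Δp in Pa (1 kg/m² of water = 1 mm).
Layer 1013–760 hPa: Δp = 253 hPa = 25300 Pa, q̄ = 0.015 kg/kg → 0.015 × 25300 / 9.8 = 38.72 mm
Layer 760–600 hPa: Δp = 160 hPa = 16000 Pa, q̄ = 0.0063 kg/kg → 0.0063 × 16000 / 9.8 = 10.29 mm
Layer 600–550 hPa: Δp = 50 hPa = 5000 Pa, q̄ = 0.0036 kg/kg → 0.0036 × 5000 / 9.8 = 1.84 mm
Layer 550–200 hPa: Δp = 350 hPa = 35000 Pa, q̄ = 0.0016 kg/kg → 0.0016 × 35000 / 9.8 = 5.71 mm
PW = 38.72 + 10.29 + 1.84 + 5.71 = 56.56 ≈ 56.6 mm.
Rainfall = ε × PW = 0.44 × 56.6 = 24.9 mm.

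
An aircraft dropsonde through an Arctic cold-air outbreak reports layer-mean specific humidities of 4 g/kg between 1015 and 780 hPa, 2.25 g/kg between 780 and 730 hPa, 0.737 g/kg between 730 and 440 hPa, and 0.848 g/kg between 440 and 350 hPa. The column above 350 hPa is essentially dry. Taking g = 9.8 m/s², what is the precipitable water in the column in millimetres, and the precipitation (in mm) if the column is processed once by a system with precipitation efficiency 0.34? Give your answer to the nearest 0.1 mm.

PW ≈ 13.7 mm; precipitation ≈ 4.7 mm

Precipitable water is the column-integrated vapour mass per unit area: PW = (1/g) Σ q̄ Δp, with q in kg/kg and Δp in Pa (1 kg/m² of water = 1 mm).
Layer 1015–780 hPa: Δp = 235 hPa = 23500 Pa, q̄ = 0.004 kg/kg → 0.004 × 23500 / 9.8 = 9.59 mm
Layer 780–730 hPa: Δp = 50 hPa = 5000 Pa, q̄ = 0.00225 kg/kg → 0.00225 × 5000 / 9.8 = 1.15 mm
Layer 730–440 hPa: Δp = 290 hPa = 29000 Pa, q̄ = 0.000737 kg/kg → 0.000737 × 29000 / 9.8 = 2.18 mm
Layer 440–350 hPa: Δp = 90 hPa = 9000 Pa, q̄ = 0.000848 kg/kg → 0.000848 × 9000 / 9.8 = 0.78 mm
PW = 9.59 + 1.15 + 2.18 + 0.78 = 13.70 ≈ 13.7 mm.
Precipitation = ε × PW = 0.34 × 13.7 = 4.7 mm.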